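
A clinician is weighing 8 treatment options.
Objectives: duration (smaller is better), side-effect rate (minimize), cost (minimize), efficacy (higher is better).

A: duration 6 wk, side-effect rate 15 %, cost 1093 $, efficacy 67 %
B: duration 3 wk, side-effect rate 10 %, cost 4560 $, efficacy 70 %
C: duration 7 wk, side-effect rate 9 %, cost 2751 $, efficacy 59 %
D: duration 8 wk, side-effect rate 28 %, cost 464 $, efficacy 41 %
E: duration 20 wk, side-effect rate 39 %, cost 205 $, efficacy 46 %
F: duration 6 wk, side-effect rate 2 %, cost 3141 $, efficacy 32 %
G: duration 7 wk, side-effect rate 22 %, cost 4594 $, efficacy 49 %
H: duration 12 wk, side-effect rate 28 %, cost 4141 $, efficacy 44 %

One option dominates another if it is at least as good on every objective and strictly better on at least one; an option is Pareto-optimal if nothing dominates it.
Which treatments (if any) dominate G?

A, B, C

A: duration 6≤7, side-effect rate 15≤22, cost 1093≤4594, efficacy 67≥49 — dominates G.
B: duration 3≤7, side-effect rate 10≤22, cost 4560≤4594, efficacy 70≥49 — dominates G.
C: duration 7≤7, side-effect rate 9≤22, cost 2751≤4594, efficacy 59≥49 — dominates G.
Others (D, E, F, H) are each worse than G on at least one objective.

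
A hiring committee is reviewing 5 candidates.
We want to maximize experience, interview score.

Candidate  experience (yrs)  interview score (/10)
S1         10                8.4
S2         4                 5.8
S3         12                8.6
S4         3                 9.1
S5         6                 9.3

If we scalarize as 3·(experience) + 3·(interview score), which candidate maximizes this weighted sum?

S1: 3·10 + 3·8.4 = 55.2
S2: 3·4 + 3·5.8 = 29.4
S3: 3·12 + 3·8.6 = 61.8
S4: 3·3 + 3·9.1 = 36.3
S5: 3·6 + 3·9.3 = 45.9
Highest: S3 at 61.8.

S3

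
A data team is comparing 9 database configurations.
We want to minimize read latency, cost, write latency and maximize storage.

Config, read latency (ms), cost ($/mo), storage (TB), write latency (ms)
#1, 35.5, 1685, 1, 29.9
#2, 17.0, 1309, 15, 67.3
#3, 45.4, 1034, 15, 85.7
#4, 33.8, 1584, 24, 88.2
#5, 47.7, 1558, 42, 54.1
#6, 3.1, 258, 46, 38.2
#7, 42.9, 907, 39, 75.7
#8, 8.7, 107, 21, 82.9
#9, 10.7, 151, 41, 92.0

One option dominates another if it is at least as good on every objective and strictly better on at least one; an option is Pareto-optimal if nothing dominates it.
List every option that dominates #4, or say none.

#6: read latency 3.1≤33.8, cost 258≤1584, storage 46≥24, write latency 38.2≤88.2 — dominates #4.
Others (#1, #2, #3, #5, #7, #8, #9) are each worse than #4 on at least one objective.

#6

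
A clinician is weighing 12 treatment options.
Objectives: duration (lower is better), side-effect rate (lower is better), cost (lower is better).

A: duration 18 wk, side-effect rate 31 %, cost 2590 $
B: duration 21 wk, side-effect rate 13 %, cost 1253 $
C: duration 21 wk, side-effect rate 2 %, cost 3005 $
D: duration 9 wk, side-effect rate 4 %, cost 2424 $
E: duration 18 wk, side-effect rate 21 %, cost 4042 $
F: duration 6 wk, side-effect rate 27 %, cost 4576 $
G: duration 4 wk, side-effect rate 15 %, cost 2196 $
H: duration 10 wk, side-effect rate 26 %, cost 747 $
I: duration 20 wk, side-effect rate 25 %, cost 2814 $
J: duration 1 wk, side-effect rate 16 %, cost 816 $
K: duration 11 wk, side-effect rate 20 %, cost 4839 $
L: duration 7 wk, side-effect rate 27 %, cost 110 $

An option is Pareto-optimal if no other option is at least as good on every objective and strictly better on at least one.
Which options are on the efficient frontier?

A: dominated by D (duration 9≤18, side-effect rate 4≤31, cost 2424≤2590).
B: not dominated.
C: not dominated (best side-effect rate).
D: not dominated.
E: dominated by D (duration 9≤18, side-effect rate 4≤21, cost 2424≤4042).
F: dominated by G (duration 4≤6, side-effect rate 15≤27, cost 2196≤4576).
G: not dominated.
H: not dominated.
I: dominated by D (duration 9≤20, side-effect rate 4≤25, cost 2424≤2814).
J: not dominated (best duration).
K: dominated by D (duration 9≤11, side-effect rate 4≤20, cost 2424≤4839).
L: not dominated (best cost).

B, C, D, G, H, J, L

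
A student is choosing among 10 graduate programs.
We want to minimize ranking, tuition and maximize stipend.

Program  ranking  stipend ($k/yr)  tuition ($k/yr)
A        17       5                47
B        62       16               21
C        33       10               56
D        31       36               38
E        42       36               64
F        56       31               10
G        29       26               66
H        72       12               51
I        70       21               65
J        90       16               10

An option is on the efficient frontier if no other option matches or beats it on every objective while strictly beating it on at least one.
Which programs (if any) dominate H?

B: ranking 62≤72, stipend 16≥12, tuition 21≤51 — dominates H.
D: ranking 31≤72, stipend 36≥12, tuition 38≤51 — dominates H.
F: ranking 56≤72, stipend 31≥12, tuition 10≤51 — dominates H.
Others (A, C, E, G, I, J) are each worse than H on at least one objective.

B, D, F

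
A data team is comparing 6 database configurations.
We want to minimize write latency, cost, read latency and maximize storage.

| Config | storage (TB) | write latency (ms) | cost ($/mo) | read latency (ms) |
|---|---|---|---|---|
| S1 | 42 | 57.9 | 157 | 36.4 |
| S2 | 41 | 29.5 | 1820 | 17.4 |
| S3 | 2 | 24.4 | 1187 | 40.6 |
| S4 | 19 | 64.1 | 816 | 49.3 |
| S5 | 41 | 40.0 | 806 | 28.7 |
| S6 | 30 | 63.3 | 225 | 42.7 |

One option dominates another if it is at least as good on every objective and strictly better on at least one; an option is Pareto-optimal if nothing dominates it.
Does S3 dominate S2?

No

S3 vs S2: S3 is worse on storage (2 vs 41), so it does not dominate S2.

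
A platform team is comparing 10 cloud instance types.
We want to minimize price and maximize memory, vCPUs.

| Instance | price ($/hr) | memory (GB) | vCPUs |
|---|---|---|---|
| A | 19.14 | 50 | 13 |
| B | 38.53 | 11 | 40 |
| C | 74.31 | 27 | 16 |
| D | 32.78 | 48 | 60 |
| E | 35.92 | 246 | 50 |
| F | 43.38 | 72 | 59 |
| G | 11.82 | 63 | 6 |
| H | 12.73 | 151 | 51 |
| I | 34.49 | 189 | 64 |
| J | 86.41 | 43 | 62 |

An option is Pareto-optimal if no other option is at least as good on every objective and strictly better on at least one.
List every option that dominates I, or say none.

none

A: worse on memory (50 vs 189).
B: worse on price (38.53 vs 34.49).
C: worse on price (74.31 vs 34.49).
D: worse on memory (48 vs 189).
E: worse on price (35.92 vs 34.49).
F: worse on price (43.38 vs 34.49).
G: worse on memory (63 vs 189).
H: worse on memory (151 vs 189).
J: worse on price (86.41 vs 34.49).
No option dominates I.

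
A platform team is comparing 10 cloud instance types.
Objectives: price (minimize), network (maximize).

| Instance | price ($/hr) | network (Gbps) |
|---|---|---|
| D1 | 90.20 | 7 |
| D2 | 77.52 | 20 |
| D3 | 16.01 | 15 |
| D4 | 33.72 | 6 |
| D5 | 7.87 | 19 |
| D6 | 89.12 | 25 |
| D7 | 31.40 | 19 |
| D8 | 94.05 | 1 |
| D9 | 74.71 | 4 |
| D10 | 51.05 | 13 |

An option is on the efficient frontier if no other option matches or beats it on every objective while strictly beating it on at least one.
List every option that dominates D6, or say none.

none

D1: worse on price (90.20 vs 89.12).
D2: worse on network (20 vs 25).
D3: worse on network (15 vs 25).
D4: worse on network (6 vs 25).
D5: worse on network (19 vs 25).
D7: worse on network (19 vs 25).
D8: worse on price (94.05 vs 89.12).
D9: worse on network (4 vs 25).
D10: worse on network (13 vs 25).
No option dominates D6.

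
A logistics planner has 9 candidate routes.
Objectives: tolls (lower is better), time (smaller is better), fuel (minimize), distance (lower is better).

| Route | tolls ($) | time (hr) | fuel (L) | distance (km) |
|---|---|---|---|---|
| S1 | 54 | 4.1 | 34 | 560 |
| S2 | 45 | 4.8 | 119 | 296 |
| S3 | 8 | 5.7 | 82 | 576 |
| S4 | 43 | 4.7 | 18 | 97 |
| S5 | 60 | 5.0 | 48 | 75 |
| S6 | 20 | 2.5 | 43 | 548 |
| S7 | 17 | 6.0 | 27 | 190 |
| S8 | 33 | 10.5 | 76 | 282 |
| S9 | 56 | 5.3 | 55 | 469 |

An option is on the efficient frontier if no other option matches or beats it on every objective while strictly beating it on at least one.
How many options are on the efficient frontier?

S1: not dominated.
S2: dominated by S4 (tolls 43≤45, time 4.7≤4.8, fuel 18≤119, distance 97≤296).
S3: not dominated (best tolls).
S4: not dominated (best fuel).
S5: not dominated (best distance).
S6: not dominated (best time).
S7: not dominated.
S8: dominated by S7 (tolls 17≤33, time 6.0≤10.5, fuel 27≤76, distance 190≤282).
S9: dominated by S4 (tolls 43≤56, time 4.7≤5.3, fuel 18≤55, distance 97≤469).
Pareto-optimal: S1, S3, S4, S5, S6, S7 → 6.

6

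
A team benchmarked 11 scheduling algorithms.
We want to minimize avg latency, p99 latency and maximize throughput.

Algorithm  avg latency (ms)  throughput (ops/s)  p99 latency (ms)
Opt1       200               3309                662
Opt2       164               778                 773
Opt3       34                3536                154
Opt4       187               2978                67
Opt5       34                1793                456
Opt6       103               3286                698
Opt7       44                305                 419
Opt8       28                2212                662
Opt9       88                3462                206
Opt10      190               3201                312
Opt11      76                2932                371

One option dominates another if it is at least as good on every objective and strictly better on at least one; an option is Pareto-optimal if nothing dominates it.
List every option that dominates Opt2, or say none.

Opt3: avg latency 34≤164, throughput 3536≥778, p99 latency 154≤773 — dominates Opt2.
Opt5: avg latency 34≤164, throughput 1793≥778, p99 latency 456≤773 — dominates Opt2.
Opt6: avg latency 103≤164, throughput 3286≥778, p99 latency 698≤773 — dominates Opt2.
Opt8: avg latency 28≤164, throughput 2212≥778, p99 latency 662≤773 — dominates Opt2.
Opt9: avg latency 88≤164, throughput 3462≥778, p99 latency 206≤773 — dominates Opt2.
Opt11: avg latency 76≤164, throughput 2932≥778, p99 latency 371≤773 — dominates Opt2.
Others (Opt1, Opt4, Opt7, Opt10) are each worse than Opt2 on at least one objective.

Opt3, Opt5, Opt6, Opt8, Opt9, Opt11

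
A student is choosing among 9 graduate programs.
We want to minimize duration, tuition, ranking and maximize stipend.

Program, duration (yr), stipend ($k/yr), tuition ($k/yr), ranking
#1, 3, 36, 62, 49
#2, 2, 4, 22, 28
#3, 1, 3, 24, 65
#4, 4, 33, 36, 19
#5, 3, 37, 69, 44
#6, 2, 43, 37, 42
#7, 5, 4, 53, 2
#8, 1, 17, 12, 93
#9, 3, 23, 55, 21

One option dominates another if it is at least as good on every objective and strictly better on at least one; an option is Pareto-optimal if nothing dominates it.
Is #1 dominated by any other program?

Yes

#6 vs #1: duration 2≤3, stipend 43≥36, tuition 37≤62, ranking 42≤49 — #6 is at least as good on every objective and strictly better on at least one, so #6 dominates #1.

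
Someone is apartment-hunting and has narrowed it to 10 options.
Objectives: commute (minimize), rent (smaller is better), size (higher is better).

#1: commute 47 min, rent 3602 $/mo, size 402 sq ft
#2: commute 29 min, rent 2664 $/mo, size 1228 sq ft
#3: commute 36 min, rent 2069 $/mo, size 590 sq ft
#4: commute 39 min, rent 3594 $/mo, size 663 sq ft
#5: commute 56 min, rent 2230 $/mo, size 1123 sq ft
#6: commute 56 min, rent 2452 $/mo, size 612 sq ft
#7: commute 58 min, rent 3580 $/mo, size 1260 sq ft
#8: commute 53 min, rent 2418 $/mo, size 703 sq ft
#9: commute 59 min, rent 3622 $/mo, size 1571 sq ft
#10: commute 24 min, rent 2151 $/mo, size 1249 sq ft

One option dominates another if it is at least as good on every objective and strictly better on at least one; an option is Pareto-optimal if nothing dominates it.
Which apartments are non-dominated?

#3, #7, #9, #10

#1: dominated by #2 (commute 29≤47, rent 2664≤3602, size 1228≥402).
#2: dominated by #10 (commute 24≤29, rent 2151≤2664, size 1249≥1228).
#3: not dominated (best rent).
#4: dominated by #2 (commute 29≤39, rent 2664≤3594, size 1228≥663).
#5: dominated by #10 (commute 24≤56, rent 2151≤2230, size 1249≥1123).
#6: dominated by #5 (commute 56≤56, rent 2230≤2452, size 1123≥612).
#7: not dominated.
#8: dominated by #10 (commute 24≤53, rent 2151≤2418, size 1249≥703).
#9: not dominated (best size).
#10: not dominated (best commute).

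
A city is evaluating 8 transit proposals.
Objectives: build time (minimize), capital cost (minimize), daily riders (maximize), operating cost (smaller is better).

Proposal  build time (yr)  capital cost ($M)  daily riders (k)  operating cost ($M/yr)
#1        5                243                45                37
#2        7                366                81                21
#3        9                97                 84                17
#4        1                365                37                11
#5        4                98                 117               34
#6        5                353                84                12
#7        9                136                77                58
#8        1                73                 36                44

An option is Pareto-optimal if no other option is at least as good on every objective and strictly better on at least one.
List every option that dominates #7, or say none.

#3, #5

#3: build time 9≤9, capital cost 97≤136, daily riders 84≥77, operating cost 17≤58 — dominates #7.
#5: build time 4≤9, capital cost 98≤136, daily riders 117≥77, operating cost 34≤58 — dominates #7.
Others (#1, #2, #4, #6, #8) are each worse than #7 on at least one objective.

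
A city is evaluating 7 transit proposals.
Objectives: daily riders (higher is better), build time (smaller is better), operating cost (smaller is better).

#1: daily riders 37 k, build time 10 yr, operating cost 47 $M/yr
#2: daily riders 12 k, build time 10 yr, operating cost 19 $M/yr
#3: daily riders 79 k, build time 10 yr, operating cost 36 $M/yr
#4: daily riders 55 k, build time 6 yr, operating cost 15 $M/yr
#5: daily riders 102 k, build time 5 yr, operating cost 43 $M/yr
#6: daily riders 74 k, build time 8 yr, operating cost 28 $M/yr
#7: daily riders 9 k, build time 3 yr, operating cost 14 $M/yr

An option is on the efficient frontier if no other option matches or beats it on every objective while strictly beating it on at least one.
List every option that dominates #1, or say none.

#3, #4, #5, #6

#3: daily riders 79≥37, build time 10≤10, operating cost 36≤47 — dominates #1.
#4: daily riders 55≥37, build time 6≤10, operating cost 15≤47 — dominates #1.
#5: daily riders 102≥37, build time 5≤10, operating cost 43≤47 — dominates #1.
#6: daily riders 74≥37, build time 8≤10, operating cost 28≤47 — dominates #1.
Others (#2, #7) are each worse than #1 on at least one objective.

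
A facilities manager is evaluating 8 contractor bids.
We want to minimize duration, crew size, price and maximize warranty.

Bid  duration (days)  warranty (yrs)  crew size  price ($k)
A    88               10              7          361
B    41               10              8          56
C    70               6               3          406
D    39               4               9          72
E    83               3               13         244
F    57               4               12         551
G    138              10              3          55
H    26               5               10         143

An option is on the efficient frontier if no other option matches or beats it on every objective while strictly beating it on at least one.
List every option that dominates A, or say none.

none

B: worse on crew size (8 vs 7).
C: worse on warranty (6 vs 10).
D: worse on warranty (4 vs 10).
E: worse on warranty (3 vs 10).
F: worse on warranty (4 vs 10).
G: worse on duration (138 vs 88).
H: worse on warranty (5 vs 10).
No option dominates A.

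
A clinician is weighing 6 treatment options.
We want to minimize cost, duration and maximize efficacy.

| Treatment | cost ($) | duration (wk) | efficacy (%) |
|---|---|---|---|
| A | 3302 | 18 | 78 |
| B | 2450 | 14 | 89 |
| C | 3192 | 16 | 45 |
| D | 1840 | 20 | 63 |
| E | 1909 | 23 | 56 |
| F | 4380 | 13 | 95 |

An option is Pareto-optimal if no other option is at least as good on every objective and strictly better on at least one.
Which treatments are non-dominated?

B, D, F

A: dominated by B (cost 2450≤3302, duration 14≤18, efficacy 89≥78).
B: not dominated.
C: dominated by B (cost 2450≤3192, duration 14≤16, efficacy 89≥45).
D: not dominated (best cost).
E: dominated by D (cost 1840≤1909, duration 20≤23, efficacy 63≥56).
F: not dominated (best duration).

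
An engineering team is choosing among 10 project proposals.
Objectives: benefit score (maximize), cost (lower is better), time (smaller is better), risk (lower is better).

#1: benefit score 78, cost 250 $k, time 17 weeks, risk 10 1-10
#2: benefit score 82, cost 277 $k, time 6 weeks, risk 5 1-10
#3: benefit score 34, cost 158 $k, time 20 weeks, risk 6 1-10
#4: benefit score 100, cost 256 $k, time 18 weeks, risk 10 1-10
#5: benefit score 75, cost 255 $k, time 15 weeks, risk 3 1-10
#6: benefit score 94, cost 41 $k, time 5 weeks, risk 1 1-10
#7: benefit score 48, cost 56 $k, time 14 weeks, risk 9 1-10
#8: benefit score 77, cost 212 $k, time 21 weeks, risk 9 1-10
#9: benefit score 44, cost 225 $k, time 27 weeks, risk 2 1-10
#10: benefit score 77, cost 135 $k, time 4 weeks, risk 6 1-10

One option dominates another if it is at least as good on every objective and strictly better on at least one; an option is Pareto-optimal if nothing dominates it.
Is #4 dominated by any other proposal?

#1: worse on benefit score (78 vs 100).
#2: worse on benefit score (82 vs 100).
#3: worse on benefit score (34 vs 100).
#5: worse on benefit score (75 vs 100).
#6: worse on benefit score (94 vs 100).
#7: worse on benefit score (48 vs 100).
#8: worse on benefit score (77 vs 100).
#9: worse on benefit score (44 vs 100).
#10: worse on benefit score (77 vs 100).
No option is at least as good as #4 on every objective and strictly better on one.

No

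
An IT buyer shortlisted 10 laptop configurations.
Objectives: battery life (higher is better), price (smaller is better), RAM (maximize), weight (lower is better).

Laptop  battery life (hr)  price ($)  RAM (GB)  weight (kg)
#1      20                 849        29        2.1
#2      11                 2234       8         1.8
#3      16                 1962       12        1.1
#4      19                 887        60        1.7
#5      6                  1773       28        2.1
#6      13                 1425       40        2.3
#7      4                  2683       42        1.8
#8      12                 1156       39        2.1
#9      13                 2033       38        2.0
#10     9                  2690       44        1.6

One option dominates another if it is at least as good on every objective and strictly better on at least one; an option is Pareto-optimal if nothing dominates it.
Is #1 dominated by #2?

No

#2 vs #1: #2 is worse on battery life (11 vs 20), so it does not dominate #1.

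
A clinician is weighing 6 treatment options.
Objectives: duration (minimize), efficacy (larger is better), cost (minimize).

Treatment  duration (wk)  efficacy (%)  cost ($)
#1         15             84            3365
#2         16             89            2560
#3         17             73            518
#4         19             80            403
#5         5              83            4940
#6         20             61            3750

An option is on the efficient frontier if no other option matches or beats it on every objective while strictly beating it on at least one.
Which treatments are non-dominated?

#1, #2, #3, #4, #5

#1: not dominated.
#2: not dominated (best efficacy).
#3: not dominated.
#4: not dominated (best cost).
#5: not dominated (best duration).
#6: dominated by #1 (duration 15≤20, efficacy 84≥61, cost 3365≤3750).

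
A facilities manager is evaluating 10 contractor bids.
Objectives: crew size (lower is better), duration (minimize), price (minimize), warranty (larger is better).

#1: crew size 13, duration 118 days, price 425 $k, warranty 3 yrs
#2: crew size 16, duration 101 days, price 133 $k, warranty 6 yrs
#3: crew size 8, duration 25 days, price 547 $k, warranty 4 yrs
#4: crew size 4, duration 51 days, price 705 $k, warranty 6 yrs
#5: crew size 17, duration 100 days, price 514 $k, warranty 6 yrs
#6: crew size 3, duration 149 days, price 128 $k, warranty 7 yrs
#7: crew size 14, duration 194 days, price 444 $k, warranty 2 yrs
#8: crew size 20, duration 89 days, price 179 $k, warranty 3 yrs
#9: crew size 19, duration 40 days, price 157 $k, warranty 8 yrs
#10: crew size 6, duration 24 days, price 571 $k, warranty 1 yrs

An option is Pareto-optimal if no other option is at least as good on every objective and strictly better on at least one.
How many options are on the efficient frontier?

8

#1: not dominated.
#2: not dominated.
#3: not dominated.
#4: not dominated.
#5: not dominated.
#6: not dominated (best crew size).
#7: dominated by #1 (crew size 13≤14, duration 118≤194, price 425≤444, warranty 3≥2).
#8: dominated by #9 (crew size 19≤20, duration 40≤89, price 157≤179, warranty 8≥3).
#9: not dominated (best warranty).
#10: not dominated (best duration).
Pareto-optimal: #1, #2, #3, #4, #5, #6, #9, #10 → 8.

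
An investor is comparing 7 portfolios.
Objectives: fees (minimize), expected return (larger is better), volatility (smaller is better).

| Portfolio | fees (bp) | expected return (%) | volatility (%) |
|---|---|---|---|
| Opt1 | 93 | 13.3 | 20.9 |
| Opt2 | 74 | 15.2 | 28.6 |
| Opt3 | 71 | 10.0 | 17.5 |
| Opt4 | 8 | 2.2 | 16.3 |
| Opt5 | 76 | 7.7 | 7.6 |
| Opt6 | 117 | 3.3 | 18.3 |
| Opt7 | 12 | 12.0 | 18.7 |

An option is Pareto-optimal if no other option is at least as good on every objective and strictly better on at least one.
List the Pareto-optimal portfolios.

Opt1: not dominated.
Opt2: not dominated (best expected return).
Opt3: not dominated.
Opt4: not dominated (best fees).
Opt5: not dominated (best volatility).
Opt6: dominated by Opt3 (fees 71≤117, expected return 10.0≥3.3, volatility 17.5≤18.3).
Opt7: not dominated.

Opt1, Opt2, Opt3, Opt4, Opt5, Opt7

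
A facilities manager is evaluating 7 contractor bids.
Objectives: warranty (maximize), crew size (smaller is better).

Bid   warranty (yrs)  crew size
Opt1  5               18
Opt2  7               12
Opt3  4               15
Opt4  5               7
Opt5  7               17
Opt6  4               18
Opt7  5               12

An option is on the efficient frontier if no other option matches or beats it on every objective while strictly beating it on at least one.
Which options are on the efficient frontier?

Opt1: dominated by Opt2 (warranty 7≥5, crew size 12≤18).
Opt2: not dominated.
Opt3: dominated by Opt2 (warranty 7≥4, crew size 12≤15).
Opt4: not dominated (best crew size).
Opt5: dominated by Opt2 (warranty 7≥7, crew size 12≤17).
Opt6: dominated by Opt1 (warranty 5≥4, crew size 18≤18).
Opt7: dominated by Opt2 (warranty 7≥5, crew size 12≤12).

Opt2, Opt4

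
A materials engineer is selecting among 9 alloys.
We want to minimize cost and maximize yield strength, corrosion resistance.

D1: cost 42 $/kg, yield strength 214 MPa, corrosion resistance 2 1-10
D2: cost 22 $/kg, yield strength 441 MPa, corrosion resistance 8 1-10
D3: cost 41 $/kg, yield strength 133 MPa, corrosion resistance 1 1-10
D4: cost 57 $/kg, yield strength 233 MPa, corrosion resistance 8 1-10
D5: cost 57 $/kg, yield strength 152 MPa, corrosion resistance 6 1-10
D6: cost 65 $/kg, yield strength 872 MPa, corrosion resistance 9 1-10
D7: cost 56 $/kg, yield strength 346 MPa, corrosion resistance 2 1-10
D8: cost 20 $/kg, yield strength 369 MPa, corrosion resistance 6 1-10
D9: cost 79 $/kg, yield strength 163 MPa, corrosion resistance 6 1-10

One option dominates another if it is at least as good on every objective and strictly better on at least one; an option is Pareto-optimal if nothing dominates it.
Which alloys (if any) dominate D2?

D1: worse on cost (42 vs 22).
D3: worse on cost (41 vs 22).
D4: worse on cost (57 vs 22).
D5: worse on cost (57 vs 22).
D6: worse on cost (65 vs 22).
D7: worse on cost (56 vs 22).
D8: worse on yield strength (369 vs 441).
D9: worse on cost (79 vs 22).
No option dominates D2.

none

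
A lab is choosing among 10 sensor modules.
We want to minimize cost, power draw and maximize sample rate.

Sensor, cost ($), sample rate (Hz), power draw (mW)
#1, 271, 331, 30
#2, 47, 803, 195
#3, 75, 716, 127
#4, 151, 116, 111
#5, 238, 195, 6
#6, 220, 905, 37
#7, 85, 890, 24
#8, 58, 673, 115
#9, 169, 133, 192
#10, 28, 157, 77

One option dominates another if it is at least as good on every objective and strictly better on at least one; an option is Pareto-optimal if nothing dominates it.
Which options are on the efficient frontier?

#1: dominated by #7 (cost 85≤271, sample rate 890≥331, power draw 24≤30).
#2: not dominated.
#3: not dominated.
#4: dominated by #7 (cost 85≤151, sample rate 890≥116, power draw 24≤111).
#5: not dominated (best power draw).
#6: not dominated (best sample rate).
#7: not dominated.
#8: not dominated.
#9: dominated by #3 (cost 75≤169, sample rate 716≥133, power draw 127≤192).
#10: not dominated (best cost).

#2, #3, #5, #6, #7, #8, #10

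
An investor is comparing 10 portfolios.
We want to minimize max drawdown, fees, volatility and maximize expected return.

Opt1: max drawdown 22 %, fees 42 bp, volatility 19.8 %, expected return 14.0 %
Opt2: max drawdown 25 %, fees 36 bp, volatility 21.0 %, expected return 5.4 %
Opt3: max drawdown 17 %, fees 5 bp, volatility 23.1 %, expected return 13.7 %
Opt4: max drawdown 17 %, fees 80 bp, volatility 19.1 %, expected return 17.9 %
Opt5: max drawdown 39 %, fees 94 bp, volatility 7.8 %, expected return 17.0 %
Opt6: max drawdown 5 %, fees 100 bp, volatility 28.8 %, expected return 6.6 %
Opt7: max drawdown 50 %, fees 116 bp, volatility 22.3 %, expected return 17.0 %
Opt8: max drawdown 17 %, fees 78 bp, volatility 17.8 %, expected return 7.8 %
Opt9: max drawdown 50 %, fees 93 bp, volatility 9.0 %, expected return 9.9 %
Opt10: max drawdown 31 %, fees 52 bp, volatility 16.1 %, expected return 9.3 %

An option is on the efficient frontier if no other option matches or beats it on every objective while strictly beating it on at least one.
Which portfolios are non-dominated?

Opt1, Opt2, Opt3, Opt4, Opt5, Opt6, Opt8, Opt9, Opt10

Opt1: not dominated.
Opt2: not dominated.
Opt3: not dominated (best fees).
Opt4: not dominated (best expected return).
Opt5: not dominated (best volatility).
Opt6: not dominated (best max drawdown).
Opt7: dominated by Opt4 (max drawdown 17≤50, fees 80≤116, volatility 19.1≤22.3, expected return 17.9≥17.0).
Opt8: not dominated.
Opt9: not dominated.
Opt10: not dominated.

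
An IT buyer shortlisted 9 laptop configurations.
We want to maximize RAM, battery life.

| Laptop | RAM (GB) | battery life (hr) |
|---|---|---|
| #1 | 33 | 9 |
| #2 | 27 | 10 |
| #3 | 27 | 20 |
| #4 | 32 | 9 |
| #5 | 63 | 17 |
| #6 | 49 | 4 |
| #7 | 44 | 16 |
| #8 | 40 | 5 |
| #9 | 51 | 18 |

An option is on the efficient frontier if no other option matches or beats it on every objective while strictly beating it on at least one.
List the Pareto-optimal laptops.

#3, #5, #9

#1: dominated by #5 (RAM 63≥33, battery life 17≥9).
#2: dominated by #3 (RAM 27≥27, battery life 20≥10).
#3: not dominated (best battery life).
#4: dominated by #1 (RAM 33≥32, battery life 9≥9).
#5: not dominated (best RAM).
#6: dominated by #5 (RAM 63≥49, battery life 17≥4).
#7: dominated by #5 (RAM 63≥44, battery life 17≥16).
#8: dominated by #5 (RAM 63≥40, battery life 17≥5).
#9: not dominated.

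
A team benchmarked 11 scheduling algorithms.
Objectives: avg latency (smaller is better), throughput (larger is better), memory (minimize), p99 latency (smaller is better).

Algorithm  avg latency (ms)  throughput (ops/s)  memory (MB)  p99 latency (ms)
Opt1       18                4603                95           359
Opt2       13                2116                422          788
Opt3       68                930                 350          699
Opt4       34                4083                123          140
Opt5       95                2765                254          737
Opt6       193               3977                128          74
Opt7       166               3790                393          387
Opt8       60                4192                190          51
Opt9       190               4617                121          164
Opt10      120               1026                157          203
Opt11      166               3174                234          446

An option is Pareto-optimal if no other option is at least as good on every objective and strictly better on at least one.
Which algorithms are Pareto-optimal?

Opt1, Opt2, Opt4, Opt6, Opt8, Opt9

Opt1: not dominated (best memory).
Opt2: not dominated (best avg latency).
Opt3: dominated by Opt1 (avg latency 18≤68, throughput 4603≥930, memory 95≤350, p99 latency 359≤699).
Opt4: not dominated.
Opt5: dominated by Opt1 (avg latency 18≤95, throughput 4603≥2765, memory 95≤254, p99 latency 359≤737).
Opt6: not dominated.
Opt7: dominated by Opt1 (avg latency 18≤166, throughput 4603≥3790, memory 95≤393, p99 latency 359≤387).
Opt8: not dominated (best p99 latency).
Opt9: not dominated (best throughput).
Opt10: dominated by Opt4 (avg latency 34≤120, throughput 4083≥1026, memory 123≤157, p99 latency 140≤203).
Opt11: dominated by Opt1 (avg latency 18≤166, throughput 4603≥3174, memory 95≤234, p99 latency 359≤446).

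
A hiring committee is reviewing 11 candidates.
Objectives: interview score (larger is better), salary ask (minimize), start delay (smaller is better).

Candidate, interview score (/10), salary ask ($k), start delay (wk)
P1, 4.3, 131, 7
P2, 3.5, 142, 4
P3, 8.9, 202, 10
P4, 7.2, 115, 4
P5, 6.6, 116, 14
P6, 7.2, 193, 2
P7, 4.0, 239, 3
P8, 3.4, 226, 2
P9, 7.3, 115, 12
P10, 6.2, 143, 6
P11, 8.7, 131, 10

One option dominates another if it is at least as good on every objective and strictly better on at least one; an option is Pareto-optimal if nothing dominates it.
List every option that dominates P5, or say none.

P4, P9

P4: interview score 7.2≥6.6, salary ask 115≤116, start delay 4≤14 — dominates P5.
P9: interview score 7.3≥6.6, salary ask 115≤116, start delay 12≤14 — dominates P5.
Others (P1, P2, P3, P6, P7, P8, P10, P11) are each worse than P5 on at least one objective.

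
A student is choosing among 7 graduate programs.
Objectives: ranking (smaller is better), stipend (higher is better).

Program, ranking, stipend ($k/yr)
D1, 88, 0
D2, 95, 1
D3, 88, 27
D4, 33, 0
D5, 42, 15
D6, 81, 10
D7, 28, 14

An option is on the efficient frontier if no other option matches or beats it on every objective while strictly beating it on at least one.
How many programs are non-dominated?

D1: dominated by D3 (ranking 88≤88, stipend 27≥0).
D2: dominated by D3 (ranking 88≤95, stipend 27≥1).
D3: not dominated (best stipend).
D4: dominated by D7 (ranking 28≤33, stipend 14≥0).
D5: not dominated.
D6: dominated by D5 (ranking 42≤81, stipend 15≥10).
D7: not dominated (best ranking).
Pareto-optimal: D3, D5, D7 → 3.

3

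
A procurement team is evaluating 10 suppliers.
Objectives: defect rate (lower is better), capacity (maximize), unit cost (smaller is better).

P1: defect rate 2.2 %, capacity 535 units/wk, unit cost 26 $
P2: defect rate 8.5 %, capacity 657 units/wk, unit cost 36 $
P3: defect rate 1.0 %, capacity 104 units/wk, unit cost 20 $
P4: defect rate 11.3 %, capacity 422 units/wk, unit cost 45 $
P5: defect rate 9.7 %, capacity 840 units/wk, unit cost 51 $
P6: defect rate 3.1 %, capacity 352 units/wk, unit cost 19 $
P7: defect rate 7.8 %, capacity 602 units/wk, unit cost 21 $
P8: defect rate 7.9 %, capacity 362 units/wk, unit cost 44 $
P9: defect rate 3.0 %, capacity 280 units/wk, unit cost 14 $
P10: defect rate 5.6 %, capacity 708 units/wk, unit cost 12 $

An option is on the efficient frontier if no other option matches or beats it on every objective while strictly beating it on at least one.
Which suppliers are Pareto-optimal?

P1, P3, P5, P6, P9, P10

P1: not dominated.
P2: dominated by P10 (defect rate 5.6≤8.5, capacity 708≥657, unit cost 12≤36).
P3: not dominated (best defect rate).
P4: dominated by P1 (defect rate 2.2≤11.3, capacity 535≥422, unit cost 26≤45).
P5: not dominated (best capacity).
P6: not dominated.
P7: dominated by P10 (defect rate 5.6≤7.8, capacity 708≥602, unit cost 12≤21).
P8: dominated by P1 (defect rate 2.2≤7.9, capacity 535≥362, unit cost 26≤44).
P9: not dominated.
P10: not dominated (best unit cost).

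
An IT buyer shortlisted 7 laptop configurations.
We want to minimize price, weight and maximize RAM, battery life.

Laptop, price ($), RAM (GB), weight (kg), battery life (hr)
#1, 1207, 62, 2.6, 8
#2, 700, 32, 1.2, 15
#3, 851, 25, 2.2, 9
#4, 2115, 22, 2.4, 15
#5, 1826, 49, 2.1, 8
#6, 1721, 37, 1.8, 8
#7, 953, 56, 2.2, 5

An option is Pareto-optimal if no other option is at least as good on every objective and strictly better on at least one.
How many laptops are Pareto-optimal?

5

#1: not dominated (best RAM).
#2: not dominated (best price).
#3: dominated by #2 (price 700≤851, RAM 32≥25, weight 1.2≤2.2, battery life 15≥9).
#4: dominated by #2 (price 700≤2115, RAM 32≥22, weight 1.2≤2.4, battery life 15≥15).
#5: not dominated.
#6: not dominated.
#7: not dominated.
Pareto-optimal: #1, #2, #5, #6, #7 → 5.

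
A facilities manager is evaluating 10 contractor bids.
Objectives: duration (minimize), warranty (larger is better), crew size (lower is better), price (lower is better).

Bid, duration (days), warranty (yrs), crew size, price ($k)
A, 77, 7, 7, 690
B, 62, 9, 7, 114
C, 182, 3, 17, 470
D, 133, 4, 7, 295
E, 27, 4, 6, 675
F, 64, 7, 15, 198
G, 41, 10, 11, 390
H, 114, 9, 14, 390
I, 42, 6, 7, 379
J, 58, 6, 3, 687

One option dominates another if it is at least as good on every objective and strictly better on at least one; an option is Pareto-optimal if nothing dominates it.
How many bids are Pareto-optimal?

5

A: dominated by B (duration 62≤77, warranty 9≥7, crew size 7≤7, price 114≤690).
B: not dominated (best price).
C: dominated by B (duration 62≤182, warranty 9≥3, crew size 7≤17, price 114≤470).
D: dominated by B (duration 62≤133, warranty 9≥4, crew size 7≤7, price 114≤295).
E: not dominated (best duration).
F: dominated by B (duration 62≤64, warranty 9≥7, crew size 7≤15, price 114≤198).
G: not dominated (best warranty).
H: dominated by B (duration 62≤114, warranty 9≥9, crew size 7≤14, price 114≤390).
I: not dominated.
J: not dominated (best crew size).
Pareto-optimal: B, E, G, I, J → 5.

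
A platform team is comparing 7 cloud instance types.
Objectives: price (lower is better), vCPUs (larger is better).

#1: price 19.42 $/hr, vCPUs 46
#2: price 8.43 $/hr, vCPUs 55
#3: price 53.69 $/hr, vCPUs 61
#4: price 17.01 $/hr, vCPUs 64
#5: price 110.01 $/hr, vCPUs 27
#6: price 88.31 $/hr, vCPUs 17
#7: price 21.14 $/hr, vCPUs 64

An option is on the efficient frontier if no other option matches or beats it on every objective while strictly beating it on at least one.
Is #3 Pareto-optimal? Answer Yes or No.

No

#4 vs #3: price 17.01≤53.69, vCPUs 64≥61 — #4 is at least as good on every objective and strictly better on at least one, so #4 dominates #3.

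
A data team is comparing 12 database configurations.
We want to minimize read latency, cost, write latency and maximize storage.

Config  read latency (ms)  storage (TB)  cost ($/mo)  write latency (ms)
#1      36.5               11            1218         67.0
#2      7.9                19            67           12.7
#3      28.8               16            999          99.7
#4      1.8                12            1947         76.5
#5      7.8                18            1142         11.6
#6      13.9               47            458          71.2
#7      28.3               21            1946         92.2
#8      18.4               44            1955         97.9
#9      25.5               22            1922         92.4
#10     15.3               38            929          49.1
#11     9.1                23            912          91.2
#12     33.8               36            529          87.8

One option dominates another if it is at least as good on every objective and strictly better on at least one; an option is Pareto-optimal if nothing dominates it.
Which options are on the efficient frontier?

#1: dominated by #2 (read latency 7.9≤36.5, storage 19≥11, cost 67≤1218, write latency 12.7≤67.0).
#2: not dominated (best cost).
#3: dominated by #2 (read latency 7.9≤28.8, storage 19≥16, cost 67≤999, write latency 12.7≤99.7).
#4: not dominated (best read latency).
#5: not dominated (best write latency).
#6: not dominated (best storage).
#7: dominated by #6 (read latency 13.9≤28.3, storage 47≥21, cost 458≤1946, write latency 71.2≤92.2).
#8: dominated by #6 (read latency 13.9≤18.4, storage 47≥44, cost 458≤1955, write latency 71.2≤97.9).
#9: dominated by #6 (read latency 13.9≤25.5, storage 47≥22, cost 458≤1922, write latency 71.2≤92.4).
#10: not dominated.
#11: not dominated.
#12: dominated by #6 (read latency 13.9≤33.8, storage 47≥36, cost 458≤529, write latency 71.2≤87.8).

#2, #4, #5, #6, #10, #11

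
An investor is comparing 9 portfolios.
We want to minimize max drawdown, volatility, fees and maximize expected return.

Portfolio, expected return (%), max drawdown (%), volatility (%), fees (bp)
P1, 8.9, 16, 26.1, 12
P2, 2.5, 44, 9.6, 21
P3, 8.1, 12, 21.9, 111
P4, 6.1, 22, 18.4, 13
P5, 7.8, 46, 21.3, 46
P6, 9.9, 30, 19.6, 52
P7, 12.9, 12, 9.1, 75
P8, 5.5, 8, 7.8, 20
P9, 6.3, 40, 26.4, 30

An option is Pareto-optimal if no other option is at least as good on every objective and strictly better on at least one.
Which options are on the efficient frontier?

P1, P4, P5, P6, P7, P8

P1: not dominated (best fees).
P2: dominated by P8 (expected return 5.5≥2.5, max drawdown 8≤44, volatility 7.8≤9.6, fees 20≤21).
P3: dominated by P7 (expected return 12.9≥8.1, max drawdown 12≤12, volatility 9.1≤21.9, fees 75≤111).
P4: not dominated.
P5: not dominated.
P6: not dominated.
P7: not dominated (best expected return).
P8: not dominated (best max drawdown).
P9: dominated by P1 (expected return 8.9≥6.3, max drawdown 16≤40, volatility 26.1≤26.4, fees 12≤30).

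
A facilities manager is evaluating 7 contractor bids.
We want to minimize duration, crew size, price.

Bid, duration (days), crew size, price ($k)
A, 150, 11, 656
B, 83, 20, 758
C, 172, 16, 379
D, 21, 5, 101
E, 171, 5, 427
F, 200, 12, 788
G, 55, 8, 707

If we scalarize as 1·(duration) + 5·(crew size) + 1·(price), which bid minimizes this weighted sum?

D

A: 1·150 + 5·11 + 1·656 = 861
B: 1·83 + 5·20 + 1·758 = 941
C: 1·172 + 5·16 + 1·379 = 631
D: 1·21 + 5·5 + 1·101 = 147
E: 1·171 + 5·5 + 1·427 = 623
F: 1·200 + 5·12 + 1·788 = 1048
G: 1·55 + 5·8 + 1·707 = 802
Lowest: D at 147.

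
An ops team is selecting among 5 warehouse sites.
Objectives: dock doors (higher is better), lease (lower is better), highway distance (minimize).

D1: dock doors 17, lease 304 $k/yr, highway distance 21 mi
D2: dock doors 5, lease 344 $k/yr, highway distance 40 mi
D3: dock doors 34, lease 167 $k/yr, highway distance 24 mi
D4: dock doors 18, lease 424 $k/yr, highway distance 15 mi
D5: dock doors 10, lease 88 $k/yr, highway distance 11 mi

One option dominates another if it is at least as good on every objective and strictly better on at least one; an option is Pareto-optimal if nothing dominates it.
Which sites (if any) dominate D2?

D1, D3, D5

D1: dock doors 17≥5, lease 304≤344, highway distance 21≤40 — dominates D2.
D3: dock doors 34≥5, lease 167≤344, highway distance 24≤40 — dominates D2.
D5: dock doors 10≥5, lease 88≤344, highway distance 11≤40 — dominates D2.
Others (D4) are each worse than D2 on at least one objective.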